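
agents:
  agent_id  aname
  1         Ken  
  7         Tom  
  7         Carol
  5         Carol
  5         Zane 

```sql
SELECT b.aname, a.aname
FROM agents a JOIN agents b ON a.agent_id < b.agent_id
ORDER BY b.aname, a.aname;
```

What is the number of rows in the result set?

INNER JOIN keeps only pairs where the ON condition holds.
Matching on a.agent_id < b.agent_id.
- a[0] agent_id=1 → 4 match(es) in b → 4 row(s).
- a[1] agent_id=7 → no match; dropped.
- a[2] agent_id=7 → no match; dropped.
- a[3] agent_id=5 → 2 match(es) in b → 2 row(s).
- a[4] agent_id=5 → 2 match(es) in b → 2 row(s).
Total: 8 rows.

8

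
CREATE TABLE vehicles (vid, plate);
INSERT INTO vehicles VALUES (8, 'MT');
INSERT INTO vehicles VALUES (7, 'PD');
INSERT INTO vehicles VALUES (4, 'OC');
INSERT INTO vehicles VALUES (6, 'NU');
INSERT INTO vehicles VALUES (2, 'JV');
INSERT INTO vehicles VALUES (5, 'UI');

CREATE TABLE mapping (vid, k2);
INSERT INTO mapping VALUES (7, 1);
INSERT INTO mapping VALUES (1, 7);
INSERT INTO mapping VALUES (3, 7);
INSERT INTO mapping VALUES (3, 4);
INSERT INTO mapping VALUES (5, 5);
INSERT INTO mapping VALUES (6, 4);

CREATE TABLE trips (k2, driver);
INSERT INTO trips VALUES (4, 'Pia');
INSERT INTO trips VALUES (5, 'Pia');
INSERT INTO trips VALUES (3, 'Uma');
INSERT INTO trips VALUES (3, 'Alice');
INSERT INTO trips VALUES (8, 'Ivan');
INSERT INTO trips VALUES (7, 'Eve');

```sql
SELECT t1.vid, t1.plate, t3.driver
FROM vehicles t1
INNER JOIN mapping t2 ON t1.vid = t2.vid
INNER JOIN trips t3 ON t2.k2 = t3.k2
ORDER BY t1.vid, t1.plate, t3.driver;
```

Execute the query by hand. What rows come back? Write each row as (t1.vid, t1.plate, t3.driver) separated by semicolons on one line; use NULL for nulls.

Joins associate left-to-right: vehicles INNER JOIN mapping on vid gives 3 intermediate row(s).
Then INNER JOIN `trips t3` on k2: keep only rows whose t2.k2 appears in t3.

(5, UI, Pia); (6, NU, Pia)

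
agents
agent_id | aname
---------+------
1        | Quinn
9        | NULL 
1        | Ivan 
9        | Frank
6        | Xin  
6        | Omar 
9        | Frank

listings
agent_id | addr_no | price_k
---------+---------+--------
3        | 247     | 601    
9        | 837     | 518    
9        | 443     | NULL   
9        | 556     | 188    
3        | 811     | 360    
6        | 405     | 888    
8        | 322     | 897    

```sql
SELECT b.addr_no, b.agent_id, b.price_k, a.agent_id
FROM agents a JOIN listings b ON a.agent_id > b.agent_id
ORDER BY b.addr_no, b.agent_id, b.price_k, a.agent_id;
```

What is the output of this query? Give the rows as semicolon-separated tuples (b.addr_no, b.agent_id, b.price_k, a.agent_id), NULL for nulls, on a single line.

INNER JOIN keeps only pairs where the ON condition holds.
Matching on a.agent_id > b.agent_id.
- a (agent_id=1) has no partner → excluded.
- a (agent_id=9) pairs with 4 row(s) of b.
- a (agent_id=1) has no partner → excluded.
- a (agent_id=9) pairs with 4 row(s) of b.
- a (agent_id=6) pairs with 2 row(s) of b.
- a (agent_id=6) pairs with 2 row(s) of b.
- a (agent_id=9) pairs with 4 row(s) of b.

(247, 3, 601, 6); (247, 3, 601, 6); (247, 3, 601, 9); (247, 3, 601, 9); (247, 3, 601, 9); (322, 8, 897, 9); (322, 8, 897, 9); (322, 8, 897, 9); (405, 6, 888, 9); (405, 6, 888, 9); (405, 6, 888, 9); (811, 3, 360, 6); (811, 3, 360, 6); (811, 3, 360, 9); (811, 3, 360, 9); (811, 3, 360, 9)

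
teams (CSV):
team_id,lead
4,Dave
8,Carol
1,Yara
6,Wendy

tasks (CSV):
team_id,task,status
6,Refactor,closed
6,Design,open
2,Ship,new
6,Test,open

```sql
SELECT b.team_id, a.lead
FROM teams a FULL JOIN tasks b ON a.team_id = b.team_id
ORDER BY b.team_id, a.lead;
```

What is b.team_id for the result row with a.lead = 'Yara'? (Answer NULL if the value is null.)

FULL OUTER JOIN keeps every row from both sides; unmatched rows get NULL for the other side's columns.
Matching on a.team_id = b.team_id.
- a (team_id=4) has no partner → padded with NULL.
- a (team_id=8) has no partner → padded with NULL.
- a (team_id=1) has no partner → padded with NULL.
- a (team_id=6) pairs with 3 row(s) of b.
- plus 1 unmatched b row(s), each kept with NULL a columns.

NULL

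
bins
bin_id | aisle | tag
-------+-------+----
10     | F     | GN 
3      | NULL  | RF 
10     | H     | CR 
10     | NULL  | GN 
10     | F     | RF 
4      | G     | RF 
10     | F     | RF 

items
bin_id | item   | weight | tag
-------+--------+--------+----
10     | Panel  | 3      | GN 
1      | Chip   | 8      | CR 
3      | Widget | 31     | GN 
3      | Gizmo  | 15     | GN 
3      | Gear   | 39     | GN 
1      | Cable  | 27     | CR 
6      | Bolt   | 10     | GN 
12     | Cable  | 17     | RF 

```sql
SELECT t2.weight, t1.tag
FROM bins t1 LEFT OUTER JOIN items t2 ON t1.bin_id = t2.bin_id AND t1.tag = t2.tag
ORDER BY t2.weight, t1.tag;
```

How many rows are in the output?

7

LEFT JOIN keeps every row from `bins`; unmatched rows get NULL for `items`'s columns.
Matching on t1.bin_id = t2.bin_id AND t1.tag = t2.tag.
- t1[0] bin_id=10, tag=GN → 1 match(es) in t2 → 1 row(s).
- t1[1] bin_id=3, tag=RF → no match; kept with NULLs on the t2 side.
- t1[2] bin_id=10, tag=CR → no match; kept with NULLs on the t2 side.
- t1[3] bin_id=10, tag=GN → 1 match(es) in t2 → 1 row(s).
- t1[4] bin_id=10, tag=RF → no match; kept with NULLs on the t2 side.
- t1[5] bin_id=4, tag=RF → no match; kept with NULLs on the t2 side.
- t1[6] bin_id=10, tag=RF → no match; kept with NULLs on the t2 side.
Total: 2 matched + 5 padded = 7 rows.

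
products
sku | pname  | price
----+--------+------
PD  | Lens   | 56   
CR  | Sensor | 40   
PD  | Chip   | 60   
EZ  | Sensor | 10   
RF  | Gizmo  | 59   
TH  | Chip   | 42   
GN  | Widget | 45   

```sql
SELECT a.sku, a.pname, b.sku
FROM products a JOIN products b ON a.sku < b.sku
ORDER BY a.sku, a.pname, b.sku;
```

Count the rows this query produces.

20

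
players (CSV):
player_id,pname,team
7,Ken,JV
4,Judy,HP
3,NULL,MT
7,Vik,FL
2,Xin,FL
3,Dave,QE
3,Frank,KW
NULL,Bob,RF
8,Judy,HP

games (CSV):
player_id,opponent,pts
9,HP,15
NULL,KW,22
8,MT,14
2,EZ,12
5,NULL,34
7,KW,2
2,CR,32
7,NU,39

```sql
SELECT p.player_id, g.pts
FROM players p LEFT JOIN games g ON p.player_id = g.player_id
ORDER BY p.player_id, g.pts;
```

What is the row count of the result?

LEFT JOIN keeps every row from `players`; unmatched rows get NULL for `games`'s columns.
Matching on p.player_id = g.player_id. A NULL in a compared column never satisfies the condition.
- p[0] player_id=7 → 2 match(es) in g → 2 row(s).
- p[1] player_id=4 → no match; kept with NULLs on the g side.
- p[2] player_id=3 → no match; kept with NULLs on the g side.
- p[3] player_id=7 → 2 match(es) in g → 2 row(s).
- p[4] player_id=2 → 2 match(es) in g → 2 row(s).
- p[5] player_id=3 → no match; kept with NULLs on the g side.
- p[6] player_id=3 → no match; kept with NULLs on the g side.
- p[7] player_id=NULL → no match; kept with NULLs on the g side.
- p[8] player_id=8 → 1 match(es) in g → 1 row(s).
Total: 7 matched + 5 padded = 12 rows.

12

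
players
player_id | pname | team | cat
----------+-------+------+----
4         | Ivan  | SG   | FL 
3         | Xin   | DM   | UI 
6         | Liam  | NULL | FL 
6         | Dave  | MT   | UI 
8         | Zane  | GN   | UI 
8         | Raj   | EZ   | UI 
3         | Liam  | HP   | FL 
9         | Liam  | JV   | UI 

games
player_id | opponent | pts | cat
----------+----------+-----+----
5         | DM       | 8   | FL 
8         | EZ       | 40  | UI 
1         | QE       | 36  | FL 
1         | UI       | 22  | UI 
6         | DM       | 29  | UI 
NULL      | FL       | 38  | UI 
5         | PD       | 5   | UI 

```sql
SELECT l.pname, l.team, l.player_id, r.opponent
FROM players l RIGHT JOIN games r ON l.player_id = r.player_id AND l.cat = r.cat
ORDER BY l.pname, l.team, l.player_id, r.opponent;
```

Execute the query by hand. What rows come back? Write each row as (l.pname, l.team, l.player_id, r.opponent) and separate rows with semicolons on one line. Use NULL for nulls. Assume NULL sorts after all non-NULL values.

RIGHT JOIN keeps every row from `games`; unmatched rows get NULL for `players`'s columns.
Matching on l.player_id = r.player_id AND l.cat = r.cat. A NULL in a compared column never satisfies the condition.
- l[0] player_id=4, cat=FL → no match.
- l[1] player_id=3, cat=UI → no match.
- l[2] player_id=6, cat=FL → no match.
- l[3] player_id=6, cat=UI → 1 match(es) in r → 1 row(s).
- l[4] player_id=8, cat=UI → 1 match(es) in r → 1 row(s).
- l[5] player_id=8, cat=UI → 1 match(es) in r → 1 row(s).
- l[6] player_id=3, cat=FL → no match.
- l[7] player_id=9, cat=UI → no match.
- 5 r row(s) had no l match → kept, l columns NULL.
After projecting and ordering:
l.pname | l.team | l.player_id | r.opponent
Dave | MT | 6 | DM
Raj | EZ | 8 | EZ
Zane | GN | 8 | EZ
NULL | NULL | NULL | DM
NULL | NULL | NULL | FL
NULL | NULL | NULL | PD
NULL | NULL | NULL | QE
NULL | NULL | NULL | UI

(Dave, MT, 6, DM); (Raj, EZ, 8, EZ); (Zane, GN, 8, EZ); (NULL, NULL, NULL, DM); (NULL, NULL, NULL, FL); (NULL, NULL, NULL, PD); (NULL, NULL, NULL, QE); (NULL, NULL, NULL, UI)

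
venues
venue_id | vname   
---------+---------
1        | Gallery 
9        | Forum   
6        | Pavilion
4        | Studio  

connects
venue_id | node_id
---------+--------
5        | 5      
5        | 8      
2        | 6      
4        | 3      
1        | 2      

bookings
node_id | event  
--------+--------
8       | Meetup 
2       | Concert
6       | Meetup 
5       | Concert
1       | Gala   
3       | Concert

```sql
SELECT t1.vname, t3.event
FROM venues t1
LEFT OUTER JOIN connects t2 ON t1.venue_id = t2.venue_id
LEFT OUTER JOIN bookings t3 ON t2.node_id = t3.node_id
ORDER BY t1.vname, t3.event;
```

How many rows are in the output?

4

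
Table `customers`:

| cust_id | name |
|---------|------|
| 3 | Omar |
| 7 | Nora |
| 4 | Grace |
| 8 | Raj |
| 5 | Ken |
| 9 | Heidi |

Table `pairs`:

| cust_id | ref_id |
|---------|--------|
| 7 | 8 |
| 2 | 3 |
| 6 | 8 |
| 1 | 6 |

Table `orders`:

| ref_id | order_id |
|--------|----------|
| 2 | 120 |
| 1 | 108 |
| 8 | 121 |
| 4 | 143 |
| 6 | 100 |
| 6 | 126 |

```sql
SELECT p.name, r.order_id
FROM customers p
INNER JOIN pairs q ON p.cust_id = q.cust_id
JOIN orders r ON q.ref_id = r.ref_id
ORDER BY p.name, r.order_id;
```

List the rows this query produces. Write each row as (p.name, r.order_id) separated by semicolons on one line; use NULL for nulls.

(Nora, 121)

Step 1 — p INNER JOIN q on cust_id → 1 row(s).
Then INNER JOIN `orders r` on ref_id: keep only rows whose q.ref_id appears in r.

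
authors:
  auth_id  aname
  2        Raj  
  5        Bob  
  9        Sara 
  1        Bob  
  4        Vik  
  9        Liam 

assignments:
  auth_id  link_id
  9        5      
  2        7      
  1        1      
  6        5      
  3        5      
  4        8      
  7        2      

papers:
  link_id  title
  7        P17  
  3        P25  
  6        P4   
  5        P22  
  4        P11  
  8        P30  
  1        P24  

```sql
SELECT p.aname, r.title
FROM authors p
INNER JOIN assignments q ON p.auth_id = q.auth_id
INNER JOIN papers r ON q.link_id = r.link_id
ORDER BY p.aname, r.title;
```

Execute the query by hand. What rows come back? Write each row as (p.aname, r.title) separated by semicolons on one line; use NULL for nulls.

Evaluate left to right. First `authors p INNER JOIN assignments q` on auth_id: 5 row(s).
Then INNER JOIN `papers r` on link_id: keep only rows whose q.link_id appears in r.

(Bob, P24); (Liam, P22); (Raj, P17); (Sara, P22); (Vik, P30)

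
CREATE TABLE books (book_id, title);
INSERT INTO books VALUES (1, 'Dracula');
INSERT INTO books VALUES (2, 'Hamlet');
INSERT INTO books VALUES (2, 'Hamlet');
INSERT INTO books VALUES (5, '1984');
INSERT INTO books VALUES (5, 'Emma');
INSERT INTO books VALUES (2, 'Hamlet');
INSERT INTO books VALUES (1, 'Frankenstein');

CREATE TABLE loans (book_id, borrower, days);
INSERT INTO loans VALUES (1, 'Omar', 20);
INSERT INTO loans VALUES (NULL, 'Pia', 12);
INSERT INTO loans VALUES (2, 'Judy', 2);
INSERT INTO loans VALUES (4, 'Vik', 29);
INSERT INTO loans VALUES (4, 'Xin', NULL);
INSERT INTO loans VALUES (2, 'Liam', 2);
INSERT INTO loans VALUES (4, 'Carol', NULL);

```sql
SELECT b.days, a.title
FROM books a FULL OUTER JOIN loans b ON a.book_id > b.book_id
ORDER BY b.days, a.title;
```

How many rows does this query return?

18

FULL OUTER JOIN keeps every row from both sides; unmatched rows get NULL for the other side's columns.
Matching on a.book_id > b.book_id. A NULL in a compared column never satisfies the condition.
- a[0] book_id=1 → no match; kept with NULLs on the b side.
- a[1] book_id=2 → 1 match(es) in b → 1 row(s).
- a[2] book_id=2 → 1 match(es) in b → 1 row(s).
- a[3] book_id=5 → 6 match(es) in b → 6 row(s).
- a[4] book_id=5 → 6 match(es) in b → 6 row(s).
- a[5] book_id=2 → 1 match(es) in b → 1 row(s).
- a[6] book_id=1 → no match; kept with NULLs on the b side.
- 1 row(s) from b found no a partner → padded with NULL.
Total: 15 matched + 3 padded = 18 rows.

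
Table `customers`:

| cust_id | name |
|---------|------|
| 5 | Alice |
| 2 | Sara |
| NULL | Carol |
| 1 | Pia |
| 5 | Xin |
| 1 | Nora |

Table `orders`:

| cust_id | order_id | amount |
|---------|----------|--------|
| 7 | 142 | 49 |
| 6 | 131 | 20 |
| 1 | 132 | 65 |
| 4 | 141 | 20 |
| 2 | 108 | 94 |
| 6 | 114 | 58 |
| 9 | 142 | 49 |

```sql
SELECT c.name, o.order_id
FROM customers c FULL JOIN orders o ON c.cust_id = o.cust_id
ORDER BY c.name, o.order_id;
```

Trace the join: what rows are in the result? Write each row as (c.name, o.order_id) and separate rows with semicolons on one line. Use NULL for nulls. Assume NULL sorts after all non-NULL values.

FULL OUTER JOIN keeps every row from both sides; unmatched rows get NULL for the other side's columns.
Matching on c.cust_id = o.cust_id. A NULL in a compared column never satisfies the condition.
- cust_id=5: no o row matches, row kept with o columns NULL.
- cust_id=2: 1 matching o row(s), so 1 row(s) emitted.
- cust_id=NULL: no o row matches, row kept with o columns NULL.
- cust_id=1: 1 matching o row(s), so 1 row(s) emitted.
- cust_id=5: no o row matches, row kept with o columns NULL.
- cust_id=1: 1 matching o row(s), so 1 row(s) emitted.
- plus 5 unmatched o row(s), each kept with NULL c columns.

(Alice, NULL); (Carol, NULL); (Nora, 132); (Pia, 132); (Sara, 108); (Xin, NULL); (NULL, 114); (NULL, 131); (NULL, 141); (NULL, 142); (NULL, 142)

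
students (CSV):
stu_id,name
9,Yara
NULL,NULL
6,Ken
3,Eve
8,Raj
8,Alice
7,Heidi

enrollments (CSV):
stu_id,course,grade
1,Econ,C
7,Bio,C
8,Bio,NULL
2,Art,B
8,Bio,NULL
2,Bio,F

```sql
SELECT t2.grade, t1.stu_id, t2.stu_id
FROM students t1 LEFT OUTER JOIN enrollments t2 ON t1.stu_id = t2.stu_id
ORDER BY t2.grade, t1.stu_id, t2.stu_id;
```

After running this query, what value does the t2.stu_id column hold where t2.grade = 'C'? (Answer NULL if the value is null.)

7

LEFT JOIN keeps every row from `students`; unmatched rows get NULL for `enrollments`'s columns.
Matching on t1.stu_id = t2.stu_id. A NULL in a compared column never satisfies the condition.
Matched pairs: 5; unmatched t1 rows kept: 4.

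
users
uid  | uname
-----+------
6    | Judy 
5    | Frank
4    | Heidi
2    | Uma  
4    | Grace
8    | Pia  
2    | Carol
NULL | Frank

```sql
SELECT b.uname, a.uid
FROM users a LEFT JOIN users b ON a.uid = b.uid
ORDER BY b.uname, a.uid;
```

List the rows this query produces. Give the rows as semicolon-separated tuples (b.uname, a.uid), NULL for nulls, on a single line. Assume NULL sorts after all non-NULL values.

LEFT JOIN keeps every row from `users a`; unmatched rows get NULL for `users b`'s columns.
Matching on a.uid = b.uid. A NULL in a compared column never satisfies the condition.
- uid=6: 1 matching b row(s), so 1 row(s) emitted.
- uid=5: 1 matching b row(s), so 1 row(s) emitted.
- uid=4: 2 matching b row(s), so 2 row(s) emitted.
- uid=2: 2 matching b row(s), so 2 row(s) emitted.
- uid=4: 2 matching b row(s), so 2 row(s) emitted.
- uid=8: 1 matching b row(s), so 1 row(s) emitted.
- uid=2: 2 matching b row(s), so 2 row(s) emitted.
- uid=NULL: no b row matches, row kept with b columns NULL.

(Carol, 2); (Carol, 2); (Frank, 5); (Grace, 4); (Grace, 4); (Heidi, 4); (Heidi, 4); (Judy, 6); (Pia, 8); (Uma, 2); (Uma, 2); (NULL, NULL)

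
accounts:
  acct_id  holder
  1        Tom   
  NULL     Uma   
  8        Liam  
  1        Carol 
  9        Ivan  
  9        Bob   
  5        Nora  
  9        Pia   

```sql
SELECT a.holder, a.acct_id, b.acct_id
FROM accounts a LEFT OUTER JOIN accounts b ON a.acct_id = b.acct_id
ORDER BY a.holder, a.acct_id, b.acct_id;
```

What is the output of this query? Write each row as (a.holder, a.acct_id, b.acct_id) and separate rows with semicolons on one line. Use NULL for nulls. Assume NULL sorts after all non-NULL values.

LEFT JOIN keeps every row from `accounts a`; unmatched rows get NULL for `accounts b`'s columns.
Matching on a.acct_id = b.acct_id. A NULL in a compared column never satisfies the condition.
Matched pairs: 15; unmatched a rows kept: 1.

(Bob, 9, 9); (Bob, 9, 9); (Bob, 9, 9); (Carol, 1, 1); (Carol, 1, 1); (Ivan, 9, 9); (Ivan, 9, 9); (Ivan, 9, 9); (Liam, 8, 8); (Nora, 5, 5); (Pia, 9, 9); (Pia, 9, 9); (Pia, 9, 9); (Tom, 1, 1); (Tom, 1, 1); (Uma, NULL, NULL)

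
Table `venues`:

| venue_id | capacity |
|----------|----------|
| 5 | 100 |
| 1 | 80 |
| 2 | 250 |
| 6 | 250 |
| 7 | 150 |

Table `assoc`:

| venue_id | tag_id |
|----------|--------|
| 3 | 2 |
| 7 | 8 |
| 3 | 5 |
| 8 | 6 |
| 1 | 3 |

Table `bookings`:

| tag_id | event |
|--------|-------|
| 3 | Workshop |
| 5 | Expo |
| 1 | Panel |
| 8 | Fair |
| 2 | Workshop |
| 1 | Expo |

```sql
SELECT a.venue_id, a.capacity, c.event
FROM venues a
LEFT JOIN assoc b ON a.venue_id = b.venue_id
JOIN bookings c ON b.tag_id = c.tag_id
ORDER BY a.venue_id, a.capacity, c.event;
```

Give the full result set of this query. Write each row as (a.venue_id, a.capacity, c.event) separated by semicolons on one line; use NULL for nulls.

(1, 80, Workshop); (7, 150, Fair)

Step 1 — a LEFT JOIN b on venue_id → 5 row(s).
Then INNER JOIN `bookings c` on tag_id: keep only rows whose b.tag_id appears in c.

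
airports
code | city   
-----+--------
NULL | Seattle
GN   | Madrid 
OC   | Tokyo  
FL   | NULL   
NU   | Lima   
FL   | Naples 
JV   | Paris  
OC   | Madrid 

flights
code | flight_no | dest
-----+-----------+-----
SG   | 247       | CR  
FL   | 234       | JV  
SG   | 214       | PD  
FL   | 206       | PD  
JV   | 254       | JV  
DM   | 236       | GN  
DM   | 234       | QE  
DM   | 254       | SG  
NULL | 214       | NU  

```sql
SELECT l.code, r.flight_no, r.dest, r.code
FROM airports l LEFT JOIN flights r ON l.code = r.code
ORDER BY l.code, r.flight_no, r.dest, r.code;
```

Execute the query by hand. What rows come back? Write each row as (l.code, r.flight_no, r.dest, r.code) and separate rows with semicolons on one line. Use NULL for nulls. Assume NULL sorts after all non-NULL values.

(FL, 206, PD, FL); (FL, 206, PD, FL); (FL, 234, JV, FL); (FL, 234, JV, FL); (GN, NULL, NULL, NULL); (JV, 254, JV, JV); (NU, NULL, NULL, NULL); (OC, NULL, NULL, NULL); (OC, NULL, NULL, NULL); (NULL, NULL, NULL, NULL)

LEFT JOIN keeps every row from `airports`; unmatched rows get NULL for `flights`'s columns.
Matching on l.code = r.code. A NULL in a compared column never satisfies the condition.
Matched pairs: 5; unmatched l rows kept: 5.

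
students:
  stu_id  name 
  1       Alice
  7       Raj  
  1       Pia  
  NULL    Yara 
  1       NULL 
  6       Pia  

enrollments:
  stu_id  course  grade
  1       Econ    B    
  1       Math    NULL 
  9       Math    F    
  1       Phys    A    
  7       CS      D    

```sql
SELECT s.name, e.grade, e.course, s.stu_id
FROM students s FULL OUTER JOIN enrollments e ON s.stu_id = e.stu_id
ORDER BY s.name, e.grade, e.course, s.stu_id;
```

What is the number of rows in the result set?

FULL OUTER JOIN keeps every row from both sides; unmatched rows get NULL for the other side's columns.
Matching on s.stu_id = e.stu_id. A NULL in a compared column never satisfies the condition.
- s row (stu_id=1): matches 3 e row(s) → 3 output row(s).
- s row (stu_id=7): matches 1 e row(s) → 1 output row(s).
- s row (stu_id=1): matches 3 e row(s) → 3 output row(s).
- s row (stu_id=NULL): no match → kept, e columns NULL.
- s row (stu_id=1): matches 3 e row(s) → 3 output row(s).
- s row (stu_id=6): no match → kept, e columns NULL.
- 1 row(s) from e found no s partner → padded with NULL.
Total: 10 matched + 3 padded = 13 rows.

13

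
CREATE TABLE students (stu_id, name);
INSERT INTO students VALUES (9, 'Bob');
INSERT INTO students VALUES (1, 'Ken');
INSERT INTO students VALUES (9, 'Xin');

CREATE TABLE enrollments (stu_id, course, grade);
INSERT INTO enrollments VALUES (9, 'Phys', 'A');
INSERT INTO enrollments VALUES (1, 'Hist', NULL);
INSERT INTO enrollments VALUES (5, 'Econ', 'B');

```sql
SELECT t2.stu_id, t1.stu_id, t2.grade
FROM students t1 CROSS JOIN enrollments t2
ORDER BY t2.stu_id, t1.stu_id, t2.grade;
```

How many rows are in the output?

9

CROSS JOIN pairs every row of `students` with every row of `enrollments`: 3 × 3 = 9 rows.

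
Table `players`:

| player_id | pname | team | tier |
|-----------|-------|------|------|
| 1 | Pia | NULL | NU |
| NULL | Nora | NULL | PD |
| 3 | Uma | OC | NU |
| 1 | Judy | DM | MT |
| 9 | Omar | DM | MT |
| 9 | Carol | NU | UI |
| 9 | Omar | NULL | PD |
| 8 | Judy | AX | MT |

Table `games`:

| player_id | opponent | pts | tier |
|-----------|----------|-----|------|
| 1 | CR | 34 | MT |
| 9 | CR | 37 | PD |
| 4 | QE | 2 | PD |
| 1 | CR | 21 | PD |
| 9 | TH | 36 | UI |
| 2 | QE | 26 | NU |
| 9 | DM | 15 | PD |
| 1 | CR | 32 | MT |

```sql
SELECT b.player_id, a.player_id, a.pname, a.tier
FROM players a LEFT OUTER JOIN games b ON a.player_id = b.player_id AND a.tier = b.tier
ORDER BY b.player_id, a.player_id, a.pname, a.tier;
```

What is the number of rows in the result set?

LEFT JOIN keeps every row from `players`; unmatched rows get NULL for `games`'s columns.
Matching on a.player_id = b.player_id AND a.tier = b.tier. A NULL in a compared column never satisfies the condition.
- a (player_id=1, tier=NU) has no partner → padded with NULL.
- a (player_id=NULL, tier=PD) has no partner → padded with NULL.
- a (player_id=3, tier=NU) has no partner → padded with NULL.
- a (player_id=1, tier=MT) pairs with 2 row(s) of b.
- a (player_id=9, tier=MT) has no partner → padded with NULL.
- a (player_id=9, tier=UI) pairs with 1 row(s) of b.
- a (player_id=9, tier=PD) pairs with 2 row(s) of b.
- a (player_id=8, tier=MT) has no partner → padded with NULL.
Total: 5 matched + 5 padded = 10 rows.

10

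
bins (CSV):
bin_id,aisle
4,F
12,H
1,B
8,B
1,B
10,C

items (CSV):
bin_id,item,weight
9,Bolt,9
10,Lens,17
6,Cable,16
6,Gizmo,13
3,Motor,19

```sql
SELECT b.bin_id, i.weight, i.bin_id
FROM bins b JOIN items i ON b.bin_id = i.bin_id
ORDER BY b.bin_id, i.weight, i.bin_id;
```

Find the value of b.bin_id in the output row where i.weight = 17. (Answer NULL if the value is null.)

10

INNER JOIN keeps only pairs where the ON condition holds.
Matching on b.bin_id = i.bin_id.
- b[0] bin_id=4 → no match; dropped.
- b[1] bin_id=12 → no match; dropped.
- b[2] bin_id=1 → no match; dropped.
- b[3] bin_id=8 → no match; dropped.
- b[4] bin_id=1 → no match; dropped.
- b[5] bin_id=10 → 1 match(es) in i → 1 row(s).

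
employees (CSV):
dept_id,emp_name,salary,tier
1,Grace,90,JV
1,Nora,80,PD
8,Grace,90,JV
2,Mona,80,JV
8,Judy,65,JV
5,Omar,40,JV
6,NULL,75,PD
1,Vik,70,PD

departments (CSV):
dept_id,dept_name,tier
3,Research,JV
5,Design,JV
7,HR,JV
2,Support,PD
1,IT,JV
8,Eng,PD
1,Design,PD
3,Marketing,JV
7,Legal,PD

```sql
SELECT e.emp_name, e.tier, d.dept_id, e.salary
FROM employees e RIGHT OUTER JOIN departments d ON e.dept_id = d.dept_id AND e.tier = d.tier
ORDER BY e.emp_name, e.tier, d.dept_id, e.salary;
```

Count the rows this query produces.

10

RIGHT JOIN keeps every row from `departments`; unmatched rows get NULL for `employees`'s columns.
Matching on e.dept_id = d.dept_id AND e.tier = d.tier.
- e row (dept_id=1, tier=JV): matches 1 d row(s) → 1 output row(s).
- e row (dept_id=1, tier=PD): matches 1 d row(s) → 1 output row(s).
- e row (dept_id=8, tier=JV): no match.
- e row (dept_id=2, tier=JV): no match.
- e row (dept_id=8, tier=JV): no match.
- e row (dept_id=5, tier=JV): matches 1 d row(s) → 1 output row(s).
- e row (dept_id=6, tier=PD): no match.
- e row (dept_id=1, tier=PD): matches 1 d row(s) → 1 output row(s).
- 6 d row(s) had no e match → kept, e columns NULL.
Total: 4 matched + 6 padded = 10 rows.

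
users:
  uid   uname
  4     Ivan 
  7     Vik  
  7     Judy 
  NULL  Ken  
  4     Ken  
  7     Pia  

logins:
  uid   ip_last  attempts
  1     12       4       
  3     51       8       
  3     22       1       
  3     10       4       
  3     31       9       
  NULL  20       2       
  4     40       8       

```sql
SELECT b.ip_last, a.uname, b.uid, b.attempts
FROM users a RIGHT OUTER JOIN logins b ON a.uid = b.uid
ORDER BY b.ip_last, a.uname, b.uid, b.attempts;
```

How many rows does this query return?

8

RIGHT JOIN keeps every row from `logins`; unmatched rows get NULL for `users`'s columns.
Matching on a.uid = b.uid. A NULL in a compared column never satisfies the condition.
- a[0] uid=4 → 1 match(es) in b → 1 row(s).
- a[1] uid=7 → no match.
- a[2] uid=7 → no match.
- a[3] uid=NULL → no match.
- a[4] uid=4 → 1 match(es) in b → 1 row(s).
- a[5] uid=7 → no match.
- plus 6 unmatched b row(s), each kept with NULL a columns.
Total: 2 matched + 6 padded = 8 rows.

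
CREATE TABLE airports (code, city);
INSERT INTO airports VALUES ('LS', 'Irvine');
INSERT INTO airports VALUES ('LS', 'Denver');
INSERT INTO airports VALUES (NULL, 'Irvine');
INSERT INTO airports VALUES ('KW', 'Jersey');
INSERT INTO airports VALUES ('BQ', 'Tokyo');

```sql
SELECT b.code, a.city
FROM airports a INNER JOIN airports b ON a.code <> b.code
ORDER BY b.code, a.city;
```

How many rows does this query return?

10

INNER JOIN keeps only pairs where the ON condition holds.
Matching on a.code <> b.code. A NULL in a compared column never satisfies the condition.
- a row (code=LS): matches 2 b row(s) → 2 output row(s).
- a row (code=LS): matches 2 b row(s) → 2 output row(s).
- a row (code=NULL): no match → dropped.
- a row (code=KW): matches 3 b row(s) → 3 output row(s).
- a row (code=BQ): matches 3 b row(s) → 3 output row(s).
Total: 10 rows.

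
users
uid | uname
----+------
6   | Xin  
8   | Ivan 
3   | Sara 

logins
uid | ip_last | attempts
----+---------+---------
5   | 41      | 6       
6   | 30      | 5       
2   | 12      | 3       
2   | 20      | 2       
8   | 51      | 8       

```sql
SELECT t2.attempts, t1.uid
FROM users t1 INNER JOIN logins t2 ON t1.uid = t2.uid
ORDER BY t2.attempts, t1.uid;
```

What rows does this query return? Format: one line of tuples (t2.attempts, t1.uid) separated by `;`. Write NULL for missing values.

INNER JOIN keeps only pairs where the ON condition holds.
Matching on t1.uid = t2.uid.
Matched pairs: 2.

(5, 6); (8, 8)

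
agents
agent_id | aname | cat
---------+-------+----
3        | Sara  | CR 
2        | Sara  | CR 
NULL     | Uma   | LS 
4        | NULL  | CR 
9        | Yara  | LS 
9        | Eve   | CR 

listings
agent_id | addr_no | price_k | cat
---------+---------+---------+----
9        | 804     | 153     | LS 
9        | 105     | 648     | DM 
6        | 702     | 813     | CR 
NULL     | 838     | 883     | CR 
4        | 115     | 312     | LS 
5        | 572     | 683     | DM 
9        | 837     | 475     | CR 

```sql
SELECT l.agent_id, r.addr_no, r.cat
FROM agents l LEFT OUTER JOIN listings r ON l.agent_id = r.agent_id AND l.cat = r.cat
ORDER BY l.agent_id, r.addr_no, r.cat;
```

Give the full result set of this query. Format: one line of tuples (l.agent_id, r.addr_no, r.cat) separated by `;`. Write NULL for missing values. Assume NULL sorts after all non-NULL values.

(2, NULL, NULL); (3, NULL, NULL); (4, NULL, NULL); (9, 804, LS); (9, 837, CR); (NULL, NULL, NULL)

LEFT JOIN keeps every row from `agents`; unmatched rows get NULL for `listings`'s columns.
Matching on l.agent_id = r.agent_id AND l.cat = r.cat. A NULL in a compared column never satisfies the condition.
- agent_id=3, cat=CR: no r row matches, row kept with r columns NULL.
- agent_id=2, cat=CR: no r row matches, row kept with r columns NULL.
- agent_id=NULL, cat=LS: no r row matches, row kept with r columns NULL.
- agent_id=4, cat=CR: no r row matches, row kept with r columns NULL.
- agent_id=9, cat=LS: 1 matching r row(s), so 1 row(s) emitted.
- agent_id=9, cat=CR: 1 matching r row(s), so 1 row(s) emitted.
After projecting and ordering:
l.agent_id | r.addr_no | r.cat
2 | NULL | NULL
3 | NULL | NULL
4 | NULL | NULL
9 | 804 | LS
9 | 837 | CR
NULL | NULL | NULL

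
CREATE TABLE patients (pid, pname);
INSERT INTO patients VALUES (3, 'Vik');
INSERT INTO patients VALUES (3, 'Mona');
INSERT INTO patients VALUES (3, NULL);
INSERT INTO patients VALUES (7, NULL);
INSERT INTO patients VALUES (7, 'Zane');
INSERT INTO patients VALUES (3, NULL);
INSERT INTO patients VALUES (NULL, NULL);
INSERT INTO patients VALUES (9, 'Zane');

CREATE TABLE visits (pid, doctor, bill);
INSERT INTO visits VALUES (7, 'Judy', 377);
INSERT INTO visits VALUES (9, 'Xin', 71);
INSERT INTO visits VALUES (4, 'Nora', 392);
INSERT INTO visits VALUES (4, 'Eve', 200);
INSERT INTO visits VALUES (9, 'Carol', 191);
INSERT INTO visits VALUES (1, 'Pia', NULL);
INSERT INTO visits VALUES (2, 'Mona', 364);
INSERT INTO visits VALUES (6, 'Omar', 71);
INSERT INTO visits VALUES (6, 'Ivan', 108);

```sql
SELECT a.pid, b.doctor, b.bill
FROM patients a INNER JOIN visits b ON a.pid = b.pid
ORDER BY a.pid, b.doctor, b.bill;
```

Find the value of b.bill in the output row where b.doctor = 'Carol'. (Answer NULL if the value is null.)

191

INNER JOIN keeps only pairs where the ON condition holds.
Matching on a.pid = b.pid. A NULL in a compared column never satisfies the condition.
Matched pairs: 4.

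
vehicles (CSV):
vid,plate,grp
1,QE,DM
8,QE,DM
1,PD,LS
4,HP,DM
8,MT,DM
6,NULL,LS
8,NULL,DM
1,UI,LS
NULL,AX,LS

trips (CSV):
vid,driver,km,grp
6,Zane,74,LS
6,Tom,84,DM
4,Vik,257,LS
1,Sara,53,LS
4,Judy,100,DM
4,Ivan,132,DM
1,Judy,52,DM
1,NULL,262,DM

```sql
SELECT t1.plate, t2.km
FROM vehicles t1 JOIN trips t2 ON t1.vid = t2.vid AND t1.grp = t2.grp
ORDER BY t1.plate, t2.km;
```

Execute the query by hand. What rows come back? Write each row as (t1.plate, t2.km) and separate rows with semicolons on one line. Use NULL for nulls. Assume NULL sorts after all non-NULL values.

INNER JOIN keeps only pairs where the ON condition holds.
Matching on t1.vid = t2.vid AND t1.grp = t2.grp. A NULL in a compared column never satisfies the condition.
- t1 (vid=1, grp=DM) pairs with 2 row(s) of t2.
- t1 (vid=8, grp=DM) has no partner → excluded.
- t1 (vid=1, grp=LS) pairs with 1 row(s) of t2.
- t1 (vid=4, grp=DM) pairs with 2 row(s) of t2.
- t1 (vid=8, grp=DM) has no partner → excluded.
- t1 (vid=6, grp=LS) pairs with 1 row(s) of t2.
- t1 (vid=8, grp=DM) has no partner → excluded.
- t1 (vid=1, grp=LS) pairs with 1 row(s) of t2.
- t1 (vid=NULL, grp=LS) has no partner → excluded.
After projecting and ordering:
t1.plate | t2.km
HP | 100
HP | 132
PD | 53
QE | 52
QE | 262
UI | 53
NULL | 74

(HP, 100); (HP, 132); (PD, 53); (QE, 52); (QE, 262); (UI, 53); (NULL, 74)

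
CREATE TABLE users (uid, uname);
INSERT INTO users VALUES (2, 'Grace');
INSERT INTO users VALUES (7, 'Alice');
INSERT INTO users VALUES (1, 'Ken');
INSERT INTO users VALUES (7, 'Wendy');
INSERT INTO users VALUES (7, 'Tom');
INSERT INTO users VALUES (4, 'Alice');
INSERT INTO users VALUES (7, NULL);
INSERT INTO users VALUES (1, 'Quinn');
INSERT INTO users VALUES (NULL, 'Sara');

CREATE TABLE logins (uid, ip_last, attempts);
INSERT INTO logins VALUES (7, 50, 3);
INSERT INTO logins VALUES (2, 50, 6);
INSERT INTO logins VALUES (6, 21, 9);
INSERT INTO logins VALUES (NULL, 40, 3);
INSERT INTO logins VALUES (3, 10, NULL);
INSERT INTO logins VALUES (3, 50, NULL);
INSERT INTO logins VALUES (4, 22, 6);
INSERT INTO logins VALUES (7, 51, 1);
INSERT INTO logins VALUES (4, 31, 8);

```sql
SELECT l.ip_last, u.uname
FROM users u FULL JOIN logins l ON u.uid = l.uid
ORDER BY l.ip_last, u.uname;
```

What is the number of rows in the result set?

18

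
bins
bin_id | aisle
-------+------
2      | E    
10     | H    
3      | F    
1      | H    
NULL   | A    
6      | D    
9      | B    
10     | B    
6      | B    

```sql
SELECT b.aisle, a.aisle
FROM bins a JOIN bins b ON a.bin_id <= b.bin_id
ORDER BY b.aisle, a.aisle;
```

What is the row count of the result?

38

INNER JOIN keeps only pairs where the ON condition holds.
Matching on a.bin_id <= b.bin_id. A NULL in a compared column never satisfies the condition.
- a (bin_id=2) pairs with 7 row(s) of b.
- a (bin_id=10) pairs with 2 row(s) of b.
- a (bin_id=3) pairs with 6 row(s) of b.
- a (bin_id=1) pairs with 8 row(s) of b.
- a (bin_id=NULL) has no partner → excluded.
- a (bin_id=6) pairs with 5 row(s) of b.
- a (bin_id=9) pairs with 3 row(s) of b.
- a (bin_id=10) pairs with 2 row(s) of b.
- a (bin_id=6) pairs with 5 row(s) of b.
Total: 38 rows.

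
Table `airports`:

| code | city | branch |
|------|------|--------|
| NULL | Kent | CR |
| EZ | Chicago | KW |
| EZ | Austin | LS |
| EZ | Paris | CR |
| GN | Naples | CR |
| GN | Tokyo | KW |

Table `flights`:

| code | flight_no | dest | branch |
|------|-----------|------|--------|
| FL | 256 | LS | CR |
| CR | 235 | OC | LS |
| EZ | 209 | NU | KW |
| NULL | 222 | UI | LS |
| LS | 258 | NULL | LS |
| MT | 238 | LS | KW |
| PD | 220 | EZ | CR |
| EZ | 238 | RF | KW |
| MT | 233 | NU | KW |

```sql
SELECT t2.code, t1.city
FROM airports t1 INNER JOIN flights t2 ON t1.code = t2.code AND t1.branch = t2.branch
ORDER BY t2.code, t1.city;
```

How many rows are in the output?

2

INNER JOIN keeps only pairs where the ON condition holds.
Matching on t1.code = t2.code AND t1.branch = t2.branch. A NULL in a compared column never satisfies the condition.
- t1[0] code=NULL, branch=CR → no match; dropped.
- t1[1] code=EZ, branch=KW → 2 match(es) in t2 → 2 row(s).
- t1[2] code=EZ, branch=LS → no match; dropped.
- t1[3] code=EZ, branch=CR → no match; dropped.
- t1[4] code=GN, branch=CR → no match; dropped.
- t1[5] code=GN, branch=KW → no match; dropped.
Total: 2 rows.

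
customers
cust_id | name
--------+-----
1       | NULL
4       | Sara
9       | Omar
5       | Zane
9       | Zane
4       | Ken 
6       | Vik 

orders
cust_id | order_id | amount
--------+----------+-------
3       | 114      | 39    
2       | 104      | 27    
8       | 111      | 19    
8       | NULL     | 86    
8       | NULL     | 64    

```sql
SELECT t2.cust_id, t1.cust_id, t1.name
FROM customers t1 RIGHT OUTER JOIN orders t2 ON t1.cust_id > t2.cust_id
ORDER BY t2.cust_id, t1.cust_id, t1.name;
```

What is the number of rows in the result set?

RIGHT JOIN keeps every row from `orders`; unmatched rows get NULL for `customers`'s columns.
Matching on t1.cust_id > t2.cust_id.
- t1 row (cust_id=1): no match.
- t1 row (cust_id=4): matches 2 t2 row(s) → 2 output row(s).
- t1 row (cust_id=9): matches 5 t2 row(s) → 5 output row(s).
- t1 row (cust_id=5): matches 2 t2 row(s) → 2 output row(s).
- t1 row (cust_id=9): matches 5 t2 row(s) → 5 output row(s).
- t1 row (cust_id=4): matches 2 t2 row(s) → 2 output row(s).
- t1 row (cust_id=6): matches 2 t2 row(s) → 2 output row(s).
- every t2 row matched at least one t1 row.
Total: 18 rows.

18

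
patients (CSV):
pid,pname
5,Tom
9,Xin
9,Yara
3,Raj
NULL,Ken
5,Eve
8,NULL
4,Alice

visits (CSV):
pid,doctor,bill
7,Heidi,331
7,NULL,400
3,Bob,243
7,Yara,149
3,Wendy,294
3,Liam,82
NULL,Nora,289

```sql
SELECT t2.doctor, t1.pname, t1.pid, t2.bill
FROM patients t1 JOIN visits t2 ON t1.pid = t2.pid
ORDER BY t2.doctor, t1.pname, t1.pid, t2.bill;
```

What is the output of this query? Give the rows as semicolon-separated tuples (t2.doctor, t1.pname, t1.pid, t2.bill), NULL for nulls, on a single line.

(Bob, Raj, 3, 243); (Liam, Raj, 3, 82); (Wendy, Raj, 3, 294)

INNER JOIN keeps only pairs where the ON condition holds.
Matching on t1.pid = t2.pid. A NULL in a compared column never satisfies the condition.
- t1 row (pid=5): no match → dropped.
- t1 row (pid=9): no match → dropped.
- t1 row (pid=9): no match → dropped.
- t1 row (pid=3): matches 3 t2 row(s) → 3 output row(s).
- t1 row (pid=NULL): no match → dropped.
- t1 row (pid=5): no match → dropped.
- t1 row (pid=8): no match → dropped.
- t1 row (pid=4): no match → dropped.
After projecting and ordering:
t2.doctor | t1.pname | t1.pid | t2.bill
Bob | Raj | 3 | 243
Liam | Raj | 3 | 82
Wendy | Raj | 3 | 294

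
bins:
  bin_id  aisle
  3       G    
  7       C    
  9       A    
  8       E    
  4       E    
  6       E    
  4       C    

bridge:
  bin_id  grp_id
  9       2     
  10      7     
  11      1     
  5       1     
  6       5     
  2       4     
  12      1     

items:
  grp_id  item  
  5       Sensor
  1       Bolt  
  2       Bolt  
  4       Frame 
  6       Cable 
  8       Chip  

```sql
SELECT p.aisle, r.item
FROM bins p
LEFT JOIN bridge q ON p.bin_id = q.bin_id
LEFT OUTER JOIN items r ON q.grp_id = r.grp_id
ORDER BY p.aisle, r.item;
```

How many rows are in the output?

Step 1 — p LEFT JOIN q on bin_id → 7 row(s).
Then LEFT JOIN `items r` on grp_id: each of those 7 rows is kept; rows whose q.grp_id has no match in r get NULL for r's columns.
Result: 7 row(s).

7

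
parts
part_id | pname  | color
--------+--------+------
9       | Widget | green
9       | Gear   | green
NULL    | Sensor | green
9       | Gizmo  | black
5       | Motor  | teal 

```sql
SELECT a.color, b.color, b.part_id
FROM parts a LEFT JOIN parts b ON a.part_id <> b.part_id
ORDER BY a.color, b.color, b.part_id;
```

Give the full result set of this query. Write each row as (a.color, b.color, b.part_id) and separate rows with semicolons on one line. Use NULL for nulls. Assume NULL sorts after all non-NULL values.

(black, teal, 5); (green, teal, 5); (green, teal, 5); (green, NULL, NULL); (teal, black, 9); (teal, green, 9); (teal, green, 9)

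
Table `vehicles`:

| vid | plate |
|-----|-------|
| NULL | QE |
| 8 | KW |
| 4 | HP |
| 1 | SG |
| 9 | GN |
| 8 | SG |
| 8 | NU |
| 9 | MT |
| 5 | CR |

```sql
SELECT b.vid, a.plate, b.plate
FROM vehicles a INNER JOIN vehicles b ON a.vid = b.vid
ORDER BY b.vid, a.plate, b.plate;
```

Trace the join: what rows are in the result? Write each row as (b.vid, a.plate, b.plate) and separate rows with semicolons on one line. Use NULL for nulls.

(1, SG, SG); (4, HP, HP); (5, CR, CR); (8, KW, KW); (8, KW, NU); (8, KW, SG); (8, NU, KW); (8, NU, NU); (8, NU, SG); (8, SG, KW); (8, SG, NU); (8, SG, SG); (9, GN, GN); (9, GN, MT); (9, MT, GN); (9, MT, MT)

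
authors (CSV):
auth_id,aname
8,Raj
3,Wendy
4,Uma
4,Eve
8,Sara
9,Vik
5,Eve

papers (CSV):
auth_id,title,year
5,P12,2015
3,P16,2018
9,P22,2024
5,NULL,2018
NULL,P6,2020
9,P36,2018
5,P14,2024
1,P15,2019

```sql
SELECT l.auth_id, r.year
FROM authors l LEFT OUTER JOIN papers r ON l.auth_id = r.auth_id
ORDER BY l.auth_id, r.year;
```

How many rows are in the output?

10

LEFT JOIN keeps every row from `authors`; unmatched rows get NULL for `papers`'s columns.
Matching on l.auth_id = r.auth_id. A NULL in a compared column never satisfies the condition.
- l (auth_id=8) has no partner → padded with NULL.
- l (auth_id=3) pairs with 1 row(s) of r.
- l (auth_id=4) has no partner → padded with NULL.
- l (auth_id=4) has no partner → padded with NULL.
- l (auth_id=8) has no partner → padded with NULL.
- l (auth_id=9) pairs with 2 row(s) of r.
- l (auth_id=5) pairs with 3 row(s) of r.
Total: 6 matched + 4 padded = 10 rows.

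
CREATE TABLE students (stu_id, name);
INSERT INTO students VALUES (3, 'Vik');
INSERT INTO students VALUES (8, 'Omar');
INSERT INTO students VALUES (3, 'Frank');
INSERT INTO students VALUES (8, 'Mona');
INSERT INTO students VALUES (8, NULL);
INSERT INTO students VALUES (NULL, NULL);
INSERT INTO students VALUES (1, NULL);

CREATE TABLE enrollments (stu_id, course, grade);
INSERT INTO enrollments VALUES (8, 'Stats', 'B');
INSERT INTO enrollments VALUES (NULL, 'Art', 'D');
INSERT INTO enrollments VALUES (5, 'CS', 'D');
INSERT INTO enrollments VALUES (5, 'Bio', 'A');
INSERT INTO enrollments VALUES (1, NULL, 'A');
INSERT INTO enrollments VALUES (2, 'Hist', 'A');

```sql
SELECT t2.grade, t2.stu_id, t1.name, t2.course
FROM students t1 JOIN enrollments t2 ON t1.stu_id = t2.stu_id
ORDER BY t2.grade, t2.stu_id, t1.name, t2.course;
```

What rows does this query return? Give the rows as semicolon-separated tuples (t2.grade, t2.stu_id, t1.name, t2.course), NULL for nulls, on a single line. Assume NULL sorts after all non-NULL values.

(A, 1, NULL, NULL); (B, 8, Mona, Stats); (B, 8, Omar, Stats); (B, 8, NULL, Stats)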